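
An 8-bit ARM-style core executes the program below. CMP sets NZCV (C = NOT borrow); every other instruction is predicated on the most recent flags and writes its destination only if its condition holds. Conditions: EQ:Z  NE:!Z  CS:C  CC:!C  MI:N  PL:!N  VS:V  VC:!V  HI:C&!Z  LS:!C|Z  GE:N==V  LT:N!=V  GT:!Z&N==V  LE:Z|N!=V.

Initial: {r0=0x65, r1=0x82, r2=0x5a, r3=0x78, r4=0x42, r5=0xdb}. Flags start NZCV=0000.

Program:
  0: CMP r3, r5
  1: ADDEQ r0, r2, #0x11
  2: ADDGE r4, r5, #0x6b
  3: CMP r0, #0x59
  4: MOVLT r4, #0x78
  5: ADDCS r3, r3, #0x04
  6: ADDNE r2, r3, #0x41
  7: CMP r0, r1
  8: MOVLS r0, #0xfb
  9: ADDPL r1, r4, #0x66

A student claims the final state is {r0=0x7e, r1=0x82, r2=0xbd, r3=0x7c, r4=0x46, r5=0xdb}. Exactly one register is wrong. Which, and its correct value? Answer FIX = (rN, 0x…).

FIX = (r0, 0xfb)

[0] flags=1001 → (cmp)
[1] flags=1001 EQ?F → skip
[2] flags=1001 GE?T → r4=0x46
[3] flags=0010 → (cmp)
[4] flags=0010 LT?F → skip
[5] flags=0010 CS?T → r3=0x7c
[6] flags=0010 NE?T → r2=0xbd
[7] flags=1001 → (cmp)
[8] flags=1001 LS?T → r0=0xfb
[9] flags=1001 PL?F → skip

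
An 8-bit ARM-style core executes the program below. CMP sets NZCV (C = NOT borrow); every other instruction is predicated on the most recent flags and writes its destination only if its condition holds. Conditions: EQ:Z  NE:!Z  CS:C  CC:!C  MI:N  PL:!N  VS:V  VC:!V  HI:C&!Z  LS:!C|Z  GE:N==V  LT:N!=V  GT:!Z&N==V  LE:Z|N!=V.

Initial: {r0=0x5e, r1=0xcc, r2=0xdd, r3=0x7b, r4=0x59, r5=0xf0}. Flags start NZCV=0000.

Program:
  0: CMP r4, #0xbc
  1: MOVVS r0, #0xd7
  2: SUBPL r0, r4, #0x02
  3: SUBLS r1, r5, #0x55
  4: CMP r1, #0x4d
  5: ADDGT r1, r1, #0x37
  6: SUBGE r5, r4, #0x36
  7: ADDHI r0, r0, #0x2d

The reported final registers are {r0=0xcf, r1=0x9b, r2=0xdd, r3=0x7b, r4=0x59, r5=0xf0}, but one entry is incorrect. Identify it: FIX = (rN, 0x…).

FIX = (r0, 0x04)

[0] flags=1001 → (cmp)
[1] flags=1001 VS?T → r0=0xd7
[2] flags=1001 PL?F → skip
[3] flags=1001 LS?T → r1=0x9b
[4] flags=0011 → (cmp)
[5] flags=0011 GT?F → skip
[6] flags=0011 GE?F → skip
[7] flags=0011 HI?T → r0=0x04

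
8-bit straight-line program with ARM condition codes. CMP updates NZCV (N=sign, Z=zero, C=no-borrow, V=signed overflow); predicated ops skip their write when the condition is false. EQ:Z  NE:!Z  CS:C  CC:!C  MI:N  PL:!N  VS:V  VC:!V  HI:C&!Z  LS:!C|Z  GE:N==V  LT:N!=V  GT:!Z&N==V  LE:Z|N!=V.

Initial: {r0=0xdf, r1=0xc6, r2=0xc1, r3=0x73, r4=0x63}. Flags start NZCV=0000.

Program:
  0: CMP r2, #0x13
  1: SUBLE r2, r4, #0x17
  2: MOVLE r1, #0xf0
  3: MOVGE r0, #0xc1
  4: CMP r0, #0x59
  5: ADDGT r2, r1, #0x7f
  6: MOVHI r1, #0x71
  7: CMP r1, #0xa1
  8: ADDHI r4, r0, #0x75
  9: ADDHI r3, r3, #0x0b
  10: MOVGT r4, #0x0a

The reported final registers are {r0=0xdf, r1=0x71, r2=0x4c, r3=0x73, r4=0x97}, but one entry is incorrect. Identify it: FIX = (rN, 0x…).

0: ✓ CMP  NZCV=1010
1: ✓ SUBLE  r2←0x4c
2: ✓ MOVLE  r1←0xf0
3: · MOVGE
4: ✓ CMP  NZCV=1010
5: · ADDGT
6: ✓ MOVHI  r1←0x71
7: ✓ CMP  NZCV=1001
8: · ADDHI
9: · ADDHI
10: ✓ MOVGT  r4←0x0a

FIX = (r4, 0x0a)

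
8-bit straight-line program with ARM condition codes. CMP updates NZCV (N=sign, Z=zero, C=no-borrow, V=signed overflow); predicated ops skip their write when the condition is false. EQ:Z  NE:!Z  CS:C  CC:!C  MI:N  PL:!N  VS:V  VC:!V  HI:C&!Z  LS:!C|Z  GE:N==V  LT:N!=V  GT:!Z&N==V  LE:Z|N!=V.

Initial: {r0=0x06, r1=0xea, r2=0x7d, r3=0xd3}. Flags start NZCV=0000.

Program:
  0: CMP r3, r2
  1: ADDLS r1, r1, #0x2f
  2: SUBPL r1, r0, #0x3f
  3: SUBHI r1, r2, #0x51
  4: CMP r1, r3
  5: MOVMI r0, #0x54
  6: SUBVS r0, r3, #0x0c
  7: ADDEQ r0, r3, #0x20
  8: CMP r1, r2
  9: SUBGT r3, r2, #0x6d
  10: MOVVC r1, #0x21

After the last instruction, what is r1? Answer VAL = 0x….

VAL = 0x21

0: ✓ CMP  NZCV=0011
1: · ADDLS
2: ✓ SUBPL  r1←0xc7
3: ✓ SUBHI  r1←0x2c
4: ✓ CMP  NZCV=0000
5: · MOVMI
6: · SUBVS
7: · ADDEQ
8: ✓ CMP  NZCV=1000
9: · SUBGT
10: ✓ MOVVC  r1←0x21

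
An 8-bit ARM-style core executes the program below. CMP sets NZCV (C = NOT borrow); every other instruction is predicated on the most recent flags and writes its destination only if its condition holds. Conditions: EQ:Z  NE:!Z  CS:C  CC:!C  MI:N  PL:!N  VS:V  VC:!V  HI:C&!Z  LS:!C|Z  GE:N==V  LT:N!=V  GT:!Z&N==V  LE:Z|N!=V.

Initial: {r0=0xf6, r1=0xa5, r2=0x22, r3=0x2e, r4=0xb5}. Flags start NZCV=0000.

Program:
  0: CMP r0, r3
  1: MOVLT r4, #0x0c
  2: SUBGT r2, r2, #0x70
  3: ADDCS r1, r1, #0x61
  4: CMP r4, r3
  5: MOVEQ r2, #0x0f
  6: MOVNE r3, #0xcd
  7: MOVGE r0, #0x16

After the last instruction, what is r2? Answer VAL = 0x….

VAL = 0x22

0: ✓ CMP  NZCV=1010
1: ✓ MOVLT  r4←0x0c
2: · SUBGT
3: ✓ ADDCS  r1←0x06
4: ✓ CMP  NZCV=1000
5: · MOVEQ
6: ✓ MOVNE  r3←0xcd
7: · MOVGE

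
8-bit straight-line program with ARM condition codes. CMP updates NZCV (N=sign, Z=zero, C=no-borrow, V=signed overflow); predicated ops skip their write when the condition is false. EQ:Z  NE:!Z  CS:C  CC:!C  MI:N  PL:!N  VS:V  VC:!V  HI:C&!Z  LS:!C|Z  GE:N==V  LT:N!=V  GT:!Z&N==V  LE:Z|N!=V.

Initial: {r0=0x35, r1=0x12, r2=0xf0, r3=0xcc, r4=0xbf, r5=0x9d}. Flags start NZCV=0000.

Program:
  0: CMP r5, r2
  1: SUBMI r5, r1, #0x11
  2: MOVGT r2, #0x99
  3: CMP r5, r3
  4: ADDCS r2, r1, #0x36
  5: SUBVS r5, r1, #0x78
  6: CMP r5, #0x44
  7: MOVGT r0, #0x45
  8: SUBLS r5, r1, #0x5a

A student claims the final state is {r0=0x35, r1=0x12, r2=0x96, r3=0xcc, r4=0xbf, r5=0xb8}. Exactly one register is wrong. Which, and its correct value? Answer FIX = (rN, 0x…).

0: ✓ CMP  NZCV=1000
1: ✓ SUBMI  r5←0x01
2: · MOVGT
3: ✓ CMP  NZCV=0000
4: · ADDCS
5: · SUBVS
6: ✓ CMP  NZCV=1000
7: · MOVGT
8: ✓ SUBLS  r5←0xb8

FIX = (r2, 0xf0)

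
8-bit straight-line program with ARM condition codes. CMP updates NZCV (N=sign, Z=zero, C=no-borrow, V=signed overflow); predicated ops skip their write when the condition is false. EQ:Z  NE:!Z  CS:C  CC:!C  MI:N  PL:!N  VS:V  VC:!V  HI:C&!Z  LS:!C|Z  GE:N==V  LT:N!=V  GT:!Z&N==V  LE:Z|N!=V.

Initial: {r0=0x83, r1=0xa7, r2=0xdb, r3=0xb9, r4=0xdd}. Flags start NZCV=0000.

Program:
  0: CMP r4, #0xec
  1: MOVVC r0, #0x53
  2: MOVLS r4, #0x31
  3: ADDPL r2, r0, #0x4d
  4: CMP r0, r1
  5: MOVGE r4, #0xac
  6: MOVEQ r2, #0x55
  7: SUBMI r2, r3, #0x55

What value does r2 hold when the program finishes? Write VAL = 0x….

[0] flags=1000 → (cmp)
[1] flags=1000 VC?T → r0=0x53
[2] flags=1000 LS?T → r4=0x31
[3] flags=1000 PL?F → skip
[4] flags=1001 → (cmp)
[5] flags=1001 GE?T → r4=0xac
[6] flags=1001 EQ?F → skip
[7] flags=1001 MI?T → r2=0x64

VAL = 0x64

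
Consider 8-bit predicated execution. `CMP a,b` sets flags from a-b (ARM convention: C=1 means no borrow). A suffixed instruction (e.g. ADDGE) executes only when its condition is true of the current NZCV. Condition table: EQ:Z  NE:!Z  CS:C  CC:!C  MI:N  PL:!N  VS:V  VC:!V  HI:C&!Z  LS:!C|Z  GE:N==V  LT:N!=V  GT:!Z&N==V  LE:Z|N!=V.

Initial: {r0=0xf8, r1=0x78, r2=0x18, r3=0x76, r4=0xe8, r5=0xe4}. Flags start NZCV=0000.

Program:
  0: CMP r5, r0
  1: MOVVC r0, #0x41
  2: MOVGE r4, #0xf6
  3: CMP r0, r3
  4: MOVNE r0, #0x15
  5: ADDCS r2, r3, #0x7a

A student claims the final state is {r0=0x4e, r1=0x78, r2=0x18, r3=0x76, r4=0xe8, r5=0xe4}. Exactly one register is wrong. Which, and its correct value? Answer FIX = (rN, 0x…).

FIX = (r0, 0x15)

[0] flags=1000 → (cmp)
[1] flags=1000 VC?T → r0=0x41
[2] flags=1000 GE?F → skip
[3] flags=1000 → (cmp)
[4] flags=1000 NE?T → r0=0x15
[5] flags=1000 CS?F → skip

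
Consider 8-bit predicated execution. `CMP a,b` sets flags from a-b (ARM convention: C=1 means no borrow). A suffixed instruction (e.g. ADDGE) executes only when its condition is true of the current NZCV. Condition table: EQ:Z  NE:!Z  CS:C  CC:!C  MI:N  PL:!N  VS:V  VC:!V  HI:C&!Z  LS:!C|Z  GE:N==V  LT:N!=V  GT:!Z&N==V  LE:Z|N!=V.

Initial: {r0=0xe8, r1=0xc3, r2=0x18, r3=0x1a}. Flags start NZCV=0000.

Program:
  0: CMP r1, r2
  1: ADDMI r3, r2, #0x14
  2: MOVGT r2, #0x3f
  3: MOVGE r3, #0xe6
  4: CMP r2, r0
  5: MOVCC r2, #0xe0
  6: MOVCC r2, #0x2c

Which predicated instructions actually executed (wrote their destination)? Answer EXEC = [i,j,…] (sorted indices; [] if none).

[0] flags=1010 → (cmp)
[1] flags=1010 MI?T → r3=0x2c
[2] flags=1010 GT?F → skip
[3] flags=1010 GE?F → skip
[4] flags=0000 → (cmp)
[5] flags=0000 CC?T → r2=0xe0
[6] flags=0000 CC?T → r2=0x2c

EXEC = [1,5,6]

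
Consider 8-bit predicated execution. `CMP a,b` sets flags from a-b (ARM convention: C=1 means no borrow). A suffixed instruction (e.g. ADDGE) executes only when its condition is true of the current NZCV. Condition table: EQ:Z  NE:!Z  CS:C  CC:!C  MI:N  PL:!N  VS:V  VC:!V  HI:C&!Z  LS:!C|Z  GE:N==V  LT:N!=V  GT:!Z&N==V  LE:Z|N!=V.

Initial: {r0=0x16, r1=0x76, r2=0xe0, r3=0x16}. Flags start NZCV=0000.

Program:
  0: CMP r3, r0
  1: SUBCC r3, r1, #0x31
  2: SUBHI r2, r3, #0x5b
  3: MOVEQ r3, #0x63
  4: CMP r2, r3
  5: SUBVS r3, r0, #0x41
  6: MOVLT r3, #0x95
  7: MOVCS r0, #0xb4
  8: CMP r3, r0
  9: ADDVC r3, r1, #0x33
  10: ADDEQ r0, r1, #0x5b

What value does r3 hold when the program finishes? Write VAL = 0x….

[0] flags=0110 → (cmp)
[1] flags=0110 CC?F → skip
[2] flags=0110 HI?F → skip
[3] flags=0110 EQ?T → r3=0x63
[4] flags=0011 → (cmp)
[5] flags=0011 VS?T → r3=0xd5
[6] flags=0011 LT?T → r3=0x95
[7] flags=0011 CS?T → r0=0xb4
[8] flags=1000 → (cmp)
[9] flags=1000 VC?T → r3=0xa9
[10] flags=1000 EQ?F → skip

VAL = 0xa9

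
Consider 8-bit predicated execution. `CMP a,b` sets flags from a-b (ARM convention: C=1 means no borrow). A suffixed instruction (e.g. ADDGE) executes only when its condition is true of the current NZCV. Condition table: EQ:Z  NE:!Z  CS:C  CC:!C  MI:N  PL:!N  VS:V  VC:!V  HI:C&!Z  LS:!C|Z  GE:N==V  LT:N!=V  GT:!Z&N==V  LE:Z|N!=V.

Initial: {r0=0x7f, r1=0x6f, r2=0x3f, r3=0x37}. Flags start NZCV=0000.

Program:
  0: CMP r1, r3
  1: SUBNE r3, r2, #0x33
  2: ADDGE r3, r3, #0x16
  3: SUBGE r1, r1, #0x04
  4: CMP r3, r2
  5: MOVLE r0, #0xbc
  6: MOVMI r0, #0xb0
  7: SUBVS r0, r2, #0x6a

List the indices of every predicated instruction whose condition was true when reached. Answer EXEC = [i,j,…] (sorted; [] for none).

0: ✓ CMP  NZCV=0010
1: ✓ SUBNE  r3←0x0c
2: ✓ ADDGE  r3←0x22
3: ✓ SUBGE  r1←0x6b
4: ✓ CMP  NZCV=1000
5: ✓ MOVLE  r0←0xbc
6: ✓ MOVMI  r0←0xb0
7: · SUBVS

EXEC = [1,2,3,5,6]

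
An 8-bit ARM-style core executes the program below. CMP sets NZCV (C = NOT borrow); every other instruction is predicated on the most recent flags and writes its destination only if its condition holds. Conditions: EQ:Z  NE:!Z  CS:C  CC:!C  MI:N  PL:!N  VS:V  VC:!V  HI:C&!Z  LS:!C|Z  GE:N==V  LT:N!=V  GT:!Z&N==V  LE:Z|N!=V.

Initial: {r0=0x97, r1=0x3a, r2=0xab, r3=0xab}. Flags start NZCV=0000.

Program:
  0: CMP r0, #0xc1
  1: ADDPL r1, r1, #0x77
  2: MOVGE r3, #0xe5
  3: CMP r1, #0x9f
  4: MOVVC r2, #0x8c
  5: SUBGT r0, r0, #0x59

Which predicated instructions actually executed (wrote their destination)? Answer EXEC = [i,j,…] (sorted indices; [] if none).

EXEC = [5]

[0] flags=1000 → (cmp)
[1] flags=1000 PL?F → skip
[2] flags=1000 GE?F → skip
[3] flags=1001 → (cmp)
[4] flags=1001 VC?F → skip
[5] flags=1001 GT?T → r0=0x3e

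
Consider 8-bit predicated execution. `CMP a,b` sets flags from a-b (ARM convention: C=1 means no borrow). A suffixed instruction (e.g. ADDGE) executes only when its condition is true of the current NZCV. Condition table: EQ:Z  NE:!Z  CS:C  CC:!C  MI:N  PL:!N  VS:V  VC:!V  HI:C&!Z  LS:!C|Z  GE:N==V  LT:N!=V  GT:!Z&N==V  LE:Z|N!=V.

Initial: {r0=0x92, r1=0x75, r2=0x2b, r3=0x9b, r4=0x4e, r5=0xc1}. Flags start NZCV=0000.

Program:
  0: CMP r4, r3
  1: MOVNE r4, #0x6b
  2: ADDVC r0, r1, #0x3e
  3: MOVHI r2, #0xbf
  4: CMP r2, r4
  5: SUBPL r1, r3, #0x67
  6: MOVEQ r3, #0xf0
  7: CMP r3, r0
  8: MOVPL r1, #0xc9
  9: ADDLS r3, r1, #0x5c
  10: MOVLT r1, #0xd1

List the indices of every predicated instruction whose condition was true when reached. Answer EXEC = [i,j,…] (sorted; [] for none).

EXEC = [1,8]

0: ✓ CMP  NZCV=1001
1: ✓ MOVNE  r4←0x6b
2: · ADDVC
3: · MOVHI
4: ✓ CMP  NZCV=1000
5: · SUBPL
6: · MOVEQ
7: ✓ CMP  NZCV=0010
8: ✓ MOVPL  r1←0xc9
9: · ADDLS
10: · MOVLT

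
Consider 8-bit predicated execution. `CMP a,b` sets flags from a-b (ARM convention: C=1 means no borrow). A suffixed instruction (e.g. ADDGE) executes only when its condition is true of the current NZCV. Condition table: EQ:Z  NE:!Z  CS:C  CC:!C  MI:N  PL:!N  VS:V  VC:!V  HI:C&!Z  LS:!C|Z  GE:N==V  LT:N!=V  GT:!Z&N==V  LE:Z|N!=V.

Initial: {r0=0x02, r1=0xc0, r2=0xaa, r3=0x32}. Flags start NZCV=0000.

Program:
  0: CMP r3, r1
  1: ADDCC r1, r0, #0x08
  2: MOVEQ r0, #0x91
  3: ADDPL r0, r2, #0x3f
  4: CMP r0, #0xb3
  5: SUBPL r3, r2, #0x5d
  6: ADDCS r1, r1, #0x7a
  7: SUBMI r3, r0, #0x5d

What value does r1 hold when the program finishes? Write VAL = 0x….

[0] flags=0000 → (cmp)
[1] flags=0000 CC?T → r1=0x0a
[2] flags=0000 EQ?F → skip
[3] flags=0000 PL?T → r0=0xe9
[4] flags=0010 → (cmp)
[5] flags=0010 PL?T → r3=0x4d
[6] flags=0010 CS?T → r1=0x84
[7] flags=0010 MI?F → skip

VAL = 0x84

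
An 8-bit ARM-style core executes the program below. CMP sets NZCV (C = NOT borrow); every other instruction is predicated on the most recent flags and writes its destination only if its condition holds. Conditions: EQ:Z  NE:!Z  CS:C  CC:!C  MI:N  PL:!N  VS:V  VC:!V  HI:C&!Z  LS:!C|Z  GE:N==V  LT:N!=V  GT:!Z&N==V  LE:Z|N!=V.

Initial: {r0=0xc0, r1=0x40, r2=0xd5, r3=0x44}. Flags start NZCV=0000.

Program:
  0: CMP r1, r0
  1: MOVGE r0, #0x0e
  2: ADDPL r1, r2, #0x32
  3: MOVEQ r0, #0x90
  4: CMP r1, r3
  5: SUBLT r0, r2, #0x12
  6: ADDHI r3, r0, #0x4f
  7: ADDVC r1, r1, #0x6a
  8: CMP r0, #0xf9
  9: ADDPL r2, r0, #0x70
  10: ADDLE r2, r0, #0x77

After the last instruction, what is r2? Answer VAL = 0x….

0: ✓ CMP  NZCV=1001
1: ✓ MOVGE  r0←0x0e
2: · ADDPL
3: · MOVEQ
4: ✓ CMP  NZCV=1000
5: ✓ SUBLT  r0←0xc3
6: · ADDHI
7: ✓ ADDVC  r1←0xaa
8: ✓ CMP  NZCV=1000
9: · ADDPL
10: ✓ ADDLE  r2←0x3a

VAL = 0x3a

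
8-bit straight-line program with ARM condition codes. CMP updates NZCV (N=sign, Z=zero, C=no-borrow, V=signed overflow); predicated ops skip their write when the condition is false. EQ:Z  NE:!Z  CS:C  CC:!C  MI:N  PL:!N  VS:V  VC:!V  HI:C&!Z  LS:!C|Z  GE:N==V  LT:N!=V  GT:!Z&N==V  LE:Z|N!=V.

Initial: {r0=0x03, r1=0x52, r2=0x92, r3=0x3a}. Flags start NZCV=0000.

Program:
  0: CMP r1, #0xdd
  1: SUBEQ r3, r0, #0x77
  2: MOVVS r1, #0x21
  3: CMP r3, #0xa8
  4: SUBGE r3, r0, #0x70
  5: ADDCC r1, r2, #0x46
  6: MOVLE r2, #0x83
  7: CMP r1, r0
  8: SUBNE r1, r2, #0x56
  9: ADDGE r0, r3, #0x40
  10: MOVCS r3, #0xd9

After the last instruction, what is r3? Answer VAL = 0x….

0: ✓ CMP  NZCV=0000
1: · SUBEQ
2: · MOVVS
3: ✓ CMP  NZCV=1001
4: ✓ SUBGE  r3←0x93
5: ✓ ADDCC  r1←0xd8
6: · MOVLE
7: ✓ CMP  NZCV=1010
8: ✓ SUBNE  r1←0x3c
9: · ADDGE
10: ✓ MOVCS  r3←0xd9

VAL = 0xd9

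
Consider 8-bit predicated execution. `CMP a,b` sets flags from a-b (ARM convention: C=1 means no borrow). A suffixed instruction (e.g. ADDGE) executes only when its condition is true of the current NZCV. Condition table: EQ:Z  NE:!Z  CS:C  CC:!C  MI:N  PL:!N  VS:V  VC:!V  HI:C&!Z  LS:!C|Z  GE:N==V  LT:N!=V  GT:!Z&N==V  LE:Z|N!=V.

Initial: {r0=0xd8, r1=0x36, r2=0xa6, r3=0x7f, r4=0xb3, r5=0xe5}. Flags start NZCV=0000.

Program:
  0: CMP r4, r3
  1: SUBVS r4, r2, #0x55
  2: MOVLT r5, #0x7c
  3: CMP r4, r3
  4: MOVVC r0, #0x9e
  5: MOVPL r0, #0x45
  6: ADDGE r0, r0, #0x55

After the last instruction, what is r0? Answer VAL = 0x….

[0] flags=0011 → (cmp)
[1] flags=0011 VS?T → r4=0x51
[2] flags=0011 LT?T → r5=0x7c
[3] flags=1000 → (cmp)
[4] flags=1000 VC?T → r0=0x9e
[5] flags=1000 PL?F → skip
[6] flags=1000 GE?F → skip

VAL = 0x9e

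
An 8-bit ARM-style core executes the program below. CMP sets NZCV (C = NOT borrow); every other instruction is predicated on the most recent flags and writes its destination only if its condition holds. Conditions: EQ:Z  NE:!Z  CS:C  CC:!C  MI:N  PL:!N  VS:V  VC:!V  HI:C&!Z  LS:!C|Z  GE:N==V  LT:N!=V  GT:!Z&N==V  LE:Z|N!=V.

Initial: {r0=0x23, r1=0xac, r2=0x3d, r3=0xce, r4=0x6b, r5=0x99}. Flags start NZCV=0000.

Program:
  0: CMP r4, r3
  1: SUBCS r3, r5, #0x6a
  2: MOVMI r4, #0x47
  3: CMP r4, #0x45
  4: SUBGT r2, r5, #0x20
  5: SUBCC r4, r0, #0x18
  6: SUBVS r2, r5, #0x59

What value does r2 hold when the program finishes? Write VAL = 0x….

VAL = 0x79

[0] flags=1001 → (cmp)
[1] flags=1001 CS?F → skip
[2] flags=1001 MI?T → r4=0x47
[3] flags=0010 → (cmp)
[4] flags=0010 GT?T → r2=0x79
[5] flags=0010 CC?F → skip
[6] flags=0010 VS?F → skip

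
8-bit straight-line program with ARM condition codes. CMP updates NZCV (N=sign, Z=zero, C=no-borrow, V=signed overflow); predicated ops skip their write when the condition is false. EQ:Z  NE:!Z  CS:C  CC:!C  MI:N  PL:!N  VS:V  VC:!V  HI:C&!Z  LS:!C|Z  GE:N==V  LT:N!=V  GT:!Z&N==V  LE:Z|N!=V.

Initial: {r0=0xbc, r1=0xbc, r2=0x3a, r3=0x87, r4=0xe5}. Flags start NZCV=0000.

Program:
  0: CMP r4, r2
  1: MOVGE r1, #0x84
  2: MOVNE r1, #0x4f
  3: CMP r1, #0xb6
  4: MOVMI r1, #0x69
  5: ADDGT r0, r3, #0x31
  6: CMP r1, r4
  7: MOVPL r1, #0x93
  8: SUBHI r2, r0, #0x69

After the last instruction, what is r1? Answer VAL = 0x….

[0] flags=1010 → (cmp)
[1] flags=1010 GE?F → skip
[2] flags=1010 NE?T → r1=0x4f
[3] flags=1001 → (cmp)
[4] flags=1001 MI?T → r1=0x69
[5] flags=1001 GT?T → r0=0xb8
[6] flags=1001 → (cmp)
[7] flags=1001 PL?F → skip
[8] flags=1001 HI?F → skip

VAL = 0x69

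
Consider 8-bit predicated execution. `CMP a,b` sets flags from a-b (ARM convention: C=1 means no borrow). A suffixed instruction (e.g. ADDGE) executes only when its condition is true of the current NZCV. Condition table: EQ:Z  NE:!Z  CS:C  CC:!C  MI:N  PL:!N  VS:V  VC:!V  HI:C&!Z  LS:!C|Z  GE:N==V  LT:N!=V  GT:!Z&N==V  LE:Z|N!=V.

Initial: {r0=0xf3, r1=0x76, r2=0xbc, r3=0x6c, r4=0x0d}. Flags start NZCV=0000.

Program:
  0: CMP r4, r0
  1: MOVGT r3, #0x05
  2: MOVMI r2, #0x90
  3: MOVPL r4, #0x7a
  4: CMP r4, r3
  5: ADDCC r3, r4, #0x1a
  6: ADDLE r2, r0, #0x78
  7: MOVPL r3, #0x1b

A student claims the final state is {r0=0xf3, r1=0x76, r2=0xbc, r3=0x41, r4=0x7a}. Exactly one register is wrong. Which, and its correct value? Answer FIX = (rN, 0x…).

FIX = (r3, 0x1b)

[0] flags=0000 → (cmp)
[1] flags=0000 GT?T → r3=0x05
[2] flags=0000 MI?F → skip
[3] flags=0000 PL?T → r4=0x7a
[4] flags=0010 → (cmp)
[5] flags=0010 CC?F → skip
[6] flags=0010 LE?F → skip
[7] flags=0010 PL?T → r3=0x1b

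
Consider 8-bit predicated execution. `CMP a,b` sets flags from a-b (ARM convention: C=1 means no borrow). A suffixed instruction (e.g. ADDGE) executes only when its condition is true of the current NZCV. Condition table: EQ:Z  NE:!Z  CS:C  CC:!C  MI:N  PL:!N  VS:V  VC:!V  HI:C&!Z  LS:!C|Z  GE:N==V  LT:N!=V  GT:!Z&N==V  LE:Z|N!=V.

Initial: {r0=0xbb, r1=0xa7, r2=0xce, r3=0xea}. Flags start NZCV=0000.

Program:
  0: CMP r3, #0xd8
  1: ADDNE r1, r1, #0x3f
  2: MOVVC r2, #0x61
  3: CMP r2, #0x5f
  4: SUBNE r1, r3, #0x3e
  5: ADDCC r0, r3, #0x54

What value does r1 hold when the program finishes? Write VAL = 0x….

VAL = 0xac

0: ✓ CMP  NZCV=0010
1: ✓ ADDNE  r1←0xe6
2: ✓ MOVVC  r2←0x61
3: ✓ CMP  NZCV=0010
4: ✓ SUBNE  r1←0xac
5: · ADDCC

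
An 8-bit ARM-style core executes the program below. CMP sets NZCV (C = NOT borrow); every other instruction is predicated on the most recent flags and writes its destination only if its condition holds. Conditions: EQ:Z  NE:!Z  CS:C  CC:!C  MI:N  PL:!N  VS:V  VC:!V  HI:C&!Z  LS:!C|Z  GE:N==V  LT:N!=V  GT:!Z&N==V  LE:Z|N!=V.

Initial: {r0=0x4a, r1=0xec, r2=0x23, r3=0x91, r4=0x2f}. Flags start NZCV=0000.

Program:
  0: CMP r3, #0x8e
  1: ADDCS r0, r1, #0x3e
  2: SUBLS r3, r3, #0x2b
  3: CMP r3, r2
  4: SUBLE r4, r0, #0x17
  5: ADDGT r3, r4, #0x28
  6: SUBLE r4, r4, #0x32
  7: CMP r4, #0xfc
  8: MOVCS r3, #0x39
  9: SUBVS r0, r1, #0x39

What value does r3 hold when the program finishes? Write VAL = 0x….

VAL = 0x91

0: ✓ CMP  NZCV=0010
1: ✓ ADDCS  r0←0x2a
2: · SUBLS
3: ✓ CMP  NZCV=0011
4: ✓ SUBLE  r4←0x13
5: · ADDGT
6: ✓ SUBLE  r4←0xe1
7: ✓ CMP  NZCV=1000
8: · MOVCS
9: · SUBVS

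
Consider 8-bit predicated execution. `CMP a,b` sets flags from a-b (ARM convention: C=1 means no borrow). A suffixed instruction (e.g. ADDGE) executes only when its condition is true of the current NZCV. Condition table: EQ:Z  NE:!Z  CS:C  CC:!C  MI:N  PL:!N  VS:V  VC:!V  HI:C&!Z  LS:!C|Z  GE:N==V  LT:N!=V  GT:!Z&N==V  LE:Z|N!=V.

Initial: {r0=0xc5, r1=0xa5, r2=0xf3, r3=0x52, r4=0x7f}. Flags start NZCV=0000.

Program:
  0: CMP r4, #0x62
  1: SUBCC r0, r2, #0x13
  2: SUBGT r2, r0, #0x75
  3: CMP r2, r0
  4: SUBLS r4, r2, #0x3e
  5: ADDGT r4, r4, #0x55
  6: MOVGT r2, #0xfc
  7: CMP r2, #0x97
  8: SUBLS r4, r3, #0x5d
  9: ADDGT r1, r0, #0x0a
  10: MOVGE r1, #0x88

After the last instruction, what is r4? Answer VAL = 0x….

[0] flags=0010 → (cmp)
[1] flags=0010 CC?F → skip
[2] flags=0010 GT?T → r2=0x50
[3] flags=1001 → (cmp)
[4] flags=1001 LS?T → r4=0x12
[5] flags=1001 GT?T → r4=0x67
[6] flags=1001 GT?T → r2=0xfc
[7] flags=0010 → (cmp)
[8] flags=0010 LS?F → skip
[9] flags=0010 GT?T → r1=0xcf
[10] flags=0010 GE?T → r1=0x88

VAL = 0x67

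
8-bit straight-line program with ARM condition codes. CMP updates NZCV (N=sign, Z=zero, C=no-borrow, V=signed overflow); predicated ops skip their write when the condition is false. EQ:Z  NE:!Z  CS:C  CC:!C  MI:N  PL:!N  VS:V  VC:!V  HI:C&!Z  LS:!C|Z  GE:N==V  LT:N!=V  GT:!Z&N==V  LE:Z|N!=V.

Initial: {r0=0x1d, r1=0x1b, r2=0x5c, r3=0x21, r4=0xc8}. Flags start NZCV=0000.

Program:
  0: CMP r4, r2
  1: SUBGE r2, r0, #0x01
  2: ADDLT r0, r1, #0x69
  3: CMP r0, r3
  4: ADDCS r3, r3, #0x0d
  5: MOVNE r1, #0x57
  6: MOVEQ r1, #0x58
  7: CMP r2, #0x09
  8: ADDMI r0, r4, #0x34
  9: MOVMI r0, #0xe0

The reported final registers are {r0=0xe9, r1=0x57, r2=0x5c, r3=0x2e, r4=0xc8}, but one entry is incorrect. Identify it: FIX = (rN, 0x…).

[0] flags=0011 → (cmp)
[1] flags=0011 GE?F → skip
[2] flags=0011 LT?T → r0=0x84
[3] flags=0011 → (cmp)
[4] flags=0011 CS?T → r3=0x2e
[5] flags=0011 NE?T → r1=0x57
[6] flags=0011 EQ?F → skip
[7] flags=0010 → (cmp)
[8] flags=0010 MI?F → skip
[9] flags=0010 MI?F → skip

FIX = (r0, 0x84)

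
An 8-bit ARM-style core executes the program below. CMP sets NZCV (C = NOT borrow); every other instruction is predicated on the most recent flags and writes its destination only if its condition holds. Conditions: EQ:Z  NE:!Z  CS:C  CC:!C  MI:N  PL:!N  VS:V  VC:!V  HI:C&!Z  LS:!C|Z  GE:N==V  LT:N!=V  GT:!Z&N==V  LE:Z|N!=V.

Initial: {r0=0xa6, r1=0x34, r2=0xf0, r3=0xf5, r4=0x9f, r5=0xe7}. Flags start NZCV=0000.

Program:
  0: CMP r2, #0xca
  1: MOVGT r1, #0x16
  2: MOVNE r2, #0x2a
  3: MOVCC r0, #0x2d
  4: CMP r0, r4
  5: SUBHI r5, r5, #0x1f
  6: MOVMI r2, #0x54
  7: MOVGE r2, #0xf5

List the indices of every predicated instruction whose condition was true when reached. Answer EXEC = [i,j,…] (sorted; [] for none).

EXEC = [1,2,5,7]

0: ✓ CMP  NZCV=0010
1: ✓ MOVGT  r1←0x16
2: ✓ MOVNE  r2←0x2a
3: · MOVCC
4: ✓ CMP  NZCV=0010
5: ✓ SUBHI  r5←0xc8
6: · MOVMI
7: ✓ MOVGE  r2←0xf5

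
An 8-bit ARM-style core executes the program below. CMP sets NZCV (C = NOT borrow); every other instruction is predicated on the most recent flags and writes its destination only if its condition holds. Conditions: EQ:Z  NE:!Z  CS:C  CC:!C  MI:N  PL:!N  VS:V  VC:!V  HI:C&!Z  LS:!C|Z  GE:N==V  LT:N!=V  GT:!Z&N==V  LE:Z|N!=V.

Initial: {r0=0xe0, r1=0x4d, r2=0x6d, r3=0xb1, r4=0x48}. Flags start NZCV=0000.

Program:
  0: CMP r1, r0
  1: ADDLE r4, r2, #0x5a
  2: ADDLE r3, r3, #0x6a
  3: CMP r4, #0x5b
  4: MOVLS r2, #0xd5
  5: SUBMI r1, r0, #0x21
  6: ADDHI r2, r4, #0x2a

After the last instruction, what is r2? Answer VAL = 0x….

[0] flags=0000 → (cmp)
[1] flags=0000 LE?F → skip
[2] flags=0000 LE?F → skip
[3] flags=1000 → (cmp)
[4] flags=1000 LS?T → r2=0xd5
[5] flags=1000 MI?T → r1=0xbf
[6] flags=1000 HI?F → skip

VAL = 0xd5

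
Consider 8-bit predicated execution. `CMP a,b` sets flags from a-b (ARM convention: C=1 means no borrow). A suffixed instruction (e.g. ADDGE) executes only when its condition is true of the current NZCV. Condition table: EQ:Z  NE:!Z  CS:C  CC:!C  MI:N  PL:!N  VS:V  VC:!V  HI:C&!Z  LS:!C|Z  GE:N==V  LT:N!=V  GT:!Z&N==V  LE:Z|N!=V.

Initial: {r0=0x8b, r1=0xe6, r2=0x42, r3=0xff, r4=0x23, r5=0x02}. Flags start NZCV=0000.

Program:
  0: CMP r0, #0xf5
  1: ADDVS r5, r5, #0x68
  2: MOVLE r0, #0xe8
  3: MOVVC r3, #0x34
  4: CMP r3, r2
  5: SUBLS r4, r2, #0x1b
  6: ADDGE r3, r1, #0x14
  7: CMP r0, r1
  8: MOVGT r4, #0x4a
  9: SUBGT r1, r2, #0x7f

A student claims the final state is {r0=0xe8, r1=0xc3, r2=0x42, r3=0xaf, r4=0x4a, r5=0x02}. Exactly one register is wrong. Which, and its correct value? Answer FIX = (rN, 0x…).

FIX = (r3, 0x34)

[0] flags=1000 → (cmp)
[1] flags=1000 VS?F → skip
[2] flags=1000 LE?T → r0=0xe8
[3] flags=1000 VC?T → r3=0x34
[4] flags=1000 → (cmp)
[5] flags=1000 LS?T → r4=0x27
[6] flags=1000 GE?F → skip
[7] flags=0010 → (cmp)
[8] flags=0010 GT?T → r4=0x4a
[9] flags=0010 GT?T → r1=0xc3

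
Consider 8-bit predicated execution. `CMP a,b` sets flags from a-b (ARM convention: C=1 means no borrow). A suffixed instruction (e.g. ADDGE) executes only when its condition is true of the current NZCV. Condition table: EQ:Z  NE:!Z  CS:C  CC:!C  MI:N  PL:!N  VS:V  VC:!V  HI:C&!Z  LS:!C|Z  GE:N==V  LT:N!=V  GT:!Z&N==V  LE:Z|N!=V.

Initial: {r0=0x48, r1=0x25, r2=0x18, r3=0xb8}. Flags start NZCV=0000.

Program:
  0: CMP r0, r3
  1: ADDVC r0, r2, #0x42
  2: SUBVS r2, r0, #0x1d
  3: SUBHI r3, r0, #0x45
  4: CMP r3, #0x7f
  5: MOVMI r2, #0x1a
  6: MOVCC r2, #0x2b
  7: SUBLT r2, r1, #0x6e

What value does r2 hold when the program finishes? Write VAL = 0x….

VAL = 0xb7

0: ✓ CMP  NZCV=1001
1: · ADDVC
2: ✓ SUBVS  r2←0x2b
3: · SUBHI
4: ✓ CMP  NZCV=0011
5: · MOVMI
6: · MOVCC
7: ✓ SUBLT  r2←0xb7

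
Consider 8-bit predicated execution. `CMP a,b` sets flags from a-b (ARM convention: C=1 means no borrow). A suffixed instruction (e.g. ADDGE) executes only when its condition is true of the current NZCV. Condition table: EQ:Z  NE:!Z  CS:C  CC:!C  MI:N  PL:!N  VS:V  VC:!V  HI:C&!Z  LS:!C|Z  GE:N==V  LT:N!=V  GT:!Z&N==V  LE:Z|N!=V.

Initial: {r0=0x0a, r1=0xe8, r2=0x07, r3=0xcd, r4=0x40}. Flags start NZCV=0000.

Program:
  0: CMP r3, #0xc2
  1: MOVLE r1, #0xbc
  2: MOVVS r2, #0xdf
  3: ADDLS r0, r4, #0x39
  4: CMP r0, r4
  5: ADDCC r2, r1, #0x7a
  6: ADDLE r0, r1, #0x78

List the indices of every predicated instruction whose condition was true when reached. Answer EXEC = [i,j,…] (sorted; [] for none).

[0] flags=0010 → (cmp)
[1] flags=0010 LE?F → skip
[2] flags=0010 VS?F → skip
[3] flags=0010 LS?F → skip
[4] flags=1000 → (cmp)
[5] flags=1000 CC?T → r2=0x62
[6] flags=1000 LE?T → r0=0x60

EXEC = [5,6]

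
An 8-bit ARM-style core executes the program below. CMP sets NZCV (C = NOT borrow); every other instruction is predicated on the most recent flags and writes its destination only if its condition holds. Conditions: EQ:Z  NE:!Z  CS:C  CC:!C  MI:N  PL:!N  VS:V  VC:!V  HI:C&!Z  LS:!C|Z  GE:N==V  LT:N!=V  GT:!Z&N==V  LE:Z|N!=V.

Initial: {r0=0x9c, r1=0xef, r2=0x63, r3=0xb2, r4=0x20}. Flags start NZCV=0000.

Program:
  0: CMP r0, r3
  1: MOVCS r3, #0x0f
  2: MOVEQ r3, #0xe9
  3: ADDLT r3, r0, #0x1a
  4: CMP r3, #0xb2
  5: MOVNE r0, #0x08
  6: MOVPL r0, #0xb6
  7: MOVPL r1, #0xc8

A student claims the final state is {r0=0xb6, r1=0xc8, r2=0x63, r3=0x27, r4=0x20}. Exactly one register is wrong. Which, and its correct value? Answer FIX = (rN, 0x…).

[0] flags=1000 → (cmp)
[1] flags=1000 CS?F → skip
[2] flags=1000 EQ?F → skip
[3] flags=1000 LT?T → r3=0xb6
[4] flags=0010 → (cmp)
[5] flags=0010 NE?T → r0=0x08
[6] flags=0010 PL?T → r0=0xb6
[7] flags=0010 PL?T → r1=0xc8

FIX = (r3, 0xb6)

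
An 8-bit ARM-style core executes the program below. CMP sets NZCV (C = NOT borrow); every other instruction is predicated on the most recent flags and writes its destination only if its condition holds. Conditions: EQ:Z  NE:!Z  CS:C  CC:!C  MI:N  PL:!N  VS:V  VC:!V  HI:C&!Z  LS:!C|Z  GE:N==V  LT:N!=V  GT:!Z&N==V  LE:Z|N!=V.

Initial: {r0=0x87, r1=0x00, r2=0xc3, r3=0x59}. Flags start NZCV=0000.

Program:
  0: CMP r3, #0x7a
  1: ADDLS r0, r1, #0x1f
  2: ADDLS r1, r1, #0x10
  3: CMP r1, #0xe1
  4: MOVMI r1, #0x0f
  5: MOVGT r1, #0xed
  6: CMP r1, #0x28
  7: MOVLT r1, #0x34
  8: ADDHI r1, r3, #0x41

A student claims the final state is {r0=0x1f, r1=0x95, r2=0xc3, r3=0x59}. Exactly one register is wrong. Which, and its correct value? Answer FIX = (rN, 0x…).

[0] flags=1000 → (cmp)
[1] flags=1000 LS?T → r0=0x1f
[2] flags=1000 LS?T → r1=0x10
[3] flags=0000 → (cmp)
[4] flags=0000 MI?F → skip
[5] flags=0000 GT?T → r1=0xed
[6] flags=1010 → (cmp)
[7] flags=1010 LT?T → r1=0x34
[8] flags=1010 HI?T → r1=0x9a

FIX = (r1, 0x9a)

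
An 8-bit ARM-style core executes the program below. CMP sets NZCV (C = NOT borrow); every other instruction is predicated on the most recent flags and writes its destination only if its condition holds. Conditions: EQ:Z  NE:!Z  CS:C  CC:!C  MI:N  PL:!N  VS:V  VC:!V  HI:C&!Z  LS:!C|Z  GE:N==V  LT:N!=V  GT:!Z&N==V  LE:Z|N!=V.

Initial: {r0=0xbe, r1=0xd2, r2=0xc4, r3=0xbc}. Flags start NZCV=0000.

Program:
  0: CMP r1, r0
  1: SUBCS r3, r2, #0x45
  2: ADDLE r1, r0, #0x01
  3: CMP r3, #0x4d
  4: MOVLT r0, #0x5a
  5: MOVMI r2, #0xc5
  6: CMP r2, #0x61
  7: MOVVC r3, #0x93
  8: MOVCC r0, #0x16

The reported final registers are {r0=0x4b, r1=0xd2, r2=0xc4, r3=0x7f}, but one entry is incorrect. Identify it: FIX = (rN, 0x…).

[0] flags=0010 → (cmp)
[1] flags=0010 CS?T → r3=0x7f
[2] flags=0010 LE?F → skip
[3] flags=0010 → (cmp)
[4] flags=0010 LT?F → skip
[5] flags=0010 MI?F → skip
[6] flags=0011 → (cmp)
[7] flags=0011 VC?F → skip
[8] flags=0011 CC?F → skip

FIX = (r0, 0xbe)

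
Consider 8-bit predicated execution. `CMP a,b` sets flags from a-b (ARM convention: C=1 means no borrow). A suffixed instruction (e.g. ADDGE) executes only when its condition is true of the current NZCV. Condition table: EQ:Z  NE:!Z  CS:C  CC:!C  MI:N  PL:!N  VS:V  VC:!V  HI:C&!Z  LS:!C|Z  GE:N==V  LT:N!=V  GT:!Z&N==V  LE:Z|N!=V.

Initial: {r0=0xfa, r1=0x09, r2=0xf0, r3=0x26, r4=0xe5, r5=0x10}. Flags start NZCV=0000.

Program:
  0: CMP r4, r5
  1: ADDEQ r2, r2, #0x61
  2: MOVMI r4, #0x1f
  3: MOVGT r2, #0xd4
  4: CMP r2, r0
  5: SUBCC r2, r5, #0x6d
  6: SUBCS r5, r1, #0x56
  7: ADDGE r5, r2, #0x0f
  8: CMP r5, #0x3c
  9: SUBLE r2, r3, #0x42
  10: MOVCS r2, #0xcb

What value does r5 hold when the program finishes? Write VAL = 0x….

0: ✓ CMP  NZCV=1010
1: · ADDEQ
2: ✓ MOVMI  r4←0x1f
3: · MOVGT
4: ✓ CMP  NZCV=1000
5: ✓ SUBCC  r2←0xa3
6: · SUBCS
7: · ADDGE
8: ✓ CMP  NZCV=1000
9: ✓ SUBLE  r2←0xe4
10: · MOVCS

VAL = 0x10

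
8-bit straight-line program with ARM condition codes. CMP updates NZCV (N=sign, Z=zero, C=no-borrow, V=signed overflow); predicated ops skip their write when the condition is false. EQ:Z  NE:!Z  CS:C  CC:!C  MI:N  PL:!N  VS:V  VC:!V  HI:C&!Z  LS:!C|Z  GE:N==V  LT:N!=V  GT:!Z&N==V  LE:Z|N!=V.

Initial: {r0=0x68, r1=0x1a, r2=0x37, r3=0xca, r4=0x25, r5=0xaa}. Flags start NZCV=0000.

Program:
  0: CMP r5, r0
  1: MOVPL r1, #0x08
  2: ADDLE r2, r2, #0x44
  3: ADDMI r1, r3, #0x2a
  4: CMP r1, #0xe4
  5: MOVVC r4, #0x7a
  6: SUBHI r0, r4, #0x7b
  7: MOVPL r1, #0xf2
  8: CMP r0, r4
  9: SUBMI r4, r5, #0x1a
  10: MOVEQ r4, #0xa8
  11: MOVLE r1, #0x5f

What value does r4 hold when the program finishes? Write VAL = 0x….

[0] flags=0011 → (cmp)
[1] flags=0011 PL?T → r1=0x08
[2] flags=0011 LE?T → r2=0x7b
[3] flags=0011 MI?F → skip
[4] flags=0000 → (cmp)
[5] flags=0000 VC?T → r4=0x7a
[6] flags=0000 HI?F → skip
[7] flags=0000 PL?T → r1=0xf2
[8] flags=1000 → (cmp)
[9] flags=1000 MI?T → r4=0x90
[10] flags=1000 EQ?F → skip
[11] flags=1000 LE?T → r1=0x5f

VAL = 0x90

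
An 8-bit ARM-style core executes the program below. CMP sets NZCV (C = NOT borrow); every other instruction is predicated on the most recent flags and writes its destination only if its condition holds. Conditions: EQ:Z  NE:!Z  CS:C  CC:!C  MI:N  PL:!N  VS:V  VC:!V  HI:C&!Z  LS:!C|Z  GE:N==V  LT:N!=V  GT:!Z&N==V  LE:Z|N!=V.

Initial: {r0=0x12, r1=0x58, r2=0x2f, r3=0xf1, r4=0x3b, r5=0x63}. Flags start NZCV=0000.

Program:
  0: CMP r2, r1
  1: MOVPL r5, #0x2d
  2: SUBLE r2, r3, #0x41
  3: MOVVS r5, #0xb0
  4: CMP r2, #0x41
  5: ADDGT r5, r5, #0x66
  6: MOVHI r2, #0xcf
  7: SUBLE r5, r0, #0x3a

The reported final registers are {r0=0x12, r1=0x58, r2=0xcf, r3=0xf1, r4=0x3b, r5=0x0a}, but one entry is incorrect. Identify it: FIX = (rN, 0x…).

FIX = (r5, 0xd8)

0: ✓ CMP  NZCV=1000
1: · MOVPL
2: ✓ SUBLE  r2←0xb0
3: · MOVVS
4: ✓ CMP  NZCV=0011
5: · ADDGT
6: ✓ MOVHI  r2←0xcf
7: ✓ SUBLE  r5←0xd8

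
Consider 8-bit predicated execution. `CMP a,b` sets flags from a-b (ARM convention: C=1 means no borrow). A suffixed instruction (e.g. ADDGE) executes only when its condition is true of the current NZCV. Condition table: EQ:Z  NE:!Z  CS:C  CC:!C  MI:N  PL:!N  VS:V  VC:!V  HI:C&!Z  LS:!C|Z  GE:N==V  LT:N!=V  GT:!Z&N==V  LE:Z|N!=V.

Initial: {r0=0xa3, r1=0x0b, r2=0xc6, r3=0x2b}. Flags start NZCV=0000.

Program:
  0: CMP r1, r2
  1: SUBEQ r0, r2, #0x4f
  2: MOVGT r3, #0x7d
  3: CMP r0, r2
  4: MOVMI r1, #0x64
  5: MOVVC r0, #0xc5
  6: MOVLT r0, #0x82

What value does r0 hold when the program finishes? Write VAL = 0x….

[0] flags=0000 → (cmp)
[1] flags=0000 EQ?F → skip
[2] flags=0000 GT?T → r3=0x7d
[3] flags=1000 → (cmp)
[4] flags=1000 MI?T → r1=0x64
[5] flags=1000 VC?T → r0=0xc5
[6] flags=1000 LT?T → r0=0x82

VAL = 0x82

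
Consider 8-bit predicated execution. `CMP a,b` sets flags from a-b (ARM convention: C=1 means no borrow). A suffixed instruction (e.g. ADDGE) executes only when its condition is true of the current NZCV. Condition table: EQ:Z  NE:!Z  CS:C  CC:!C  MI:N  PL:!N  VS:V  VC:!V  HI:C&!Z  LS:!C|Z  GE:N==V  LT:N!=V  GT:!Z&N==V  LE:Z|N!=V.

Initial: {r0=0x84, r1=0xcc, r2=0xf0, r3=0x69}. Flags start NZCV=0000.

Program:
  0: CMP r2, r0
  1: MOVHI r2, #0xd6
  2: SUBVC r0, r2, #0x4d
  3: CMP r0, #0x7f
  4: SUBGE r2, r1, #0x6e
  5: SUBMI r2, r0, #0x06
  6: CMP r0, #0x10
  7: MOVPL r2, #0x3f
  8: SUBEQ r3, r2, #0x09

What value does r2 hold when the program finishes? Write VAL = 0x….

0: ✓ CMP  NZCV=0010
1: ✓ MOVHI  r2←0xd6
2: ✓ SUBVC  r0←0x89
3: ✓ CMP  NZCV=0011
4: · SUBGE
5: · SUBMI
6: ✓ CMP  NZCV=0011
7: ✓ MOVPL  r2←0x3f
8: · SUBEQ

VAL = 0x3f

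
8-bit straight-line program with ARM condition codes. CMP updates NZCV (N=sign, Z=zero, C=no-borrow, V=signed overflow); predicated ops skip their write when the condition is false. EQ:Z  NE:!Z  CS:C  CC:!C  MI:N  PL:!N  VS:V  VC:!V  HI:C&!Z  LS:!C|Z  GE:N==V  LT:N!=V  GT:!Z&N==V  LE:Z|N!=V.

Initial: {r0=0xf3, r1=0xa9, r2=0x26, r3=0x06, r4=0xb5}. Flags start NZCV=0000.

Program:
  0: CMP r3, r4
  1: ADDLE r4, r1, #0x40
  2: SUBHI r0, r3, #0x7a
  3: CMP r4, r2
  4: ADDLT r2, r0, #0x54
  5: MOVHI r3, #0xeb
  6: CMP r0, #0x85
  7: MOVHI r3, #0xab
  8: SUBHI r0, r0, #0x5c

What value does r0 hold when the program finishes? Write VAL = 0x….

VAL = 0x97

[0] flags=0000 → (cmp)
[1] flags=0000 LE?F → skip
[2] flags=0000 HI?F → skip
[3] flags=1010 → (cmp)
[4] flags=1010 LT?T → r2=0x47
[5] flags=1010 HI?T → r3=0xeb
[6] flags=0010 → (cmp)
[7] flags=0010 HI?T → r3=0xab
[8] flags=0010 HI?T → r0=0x97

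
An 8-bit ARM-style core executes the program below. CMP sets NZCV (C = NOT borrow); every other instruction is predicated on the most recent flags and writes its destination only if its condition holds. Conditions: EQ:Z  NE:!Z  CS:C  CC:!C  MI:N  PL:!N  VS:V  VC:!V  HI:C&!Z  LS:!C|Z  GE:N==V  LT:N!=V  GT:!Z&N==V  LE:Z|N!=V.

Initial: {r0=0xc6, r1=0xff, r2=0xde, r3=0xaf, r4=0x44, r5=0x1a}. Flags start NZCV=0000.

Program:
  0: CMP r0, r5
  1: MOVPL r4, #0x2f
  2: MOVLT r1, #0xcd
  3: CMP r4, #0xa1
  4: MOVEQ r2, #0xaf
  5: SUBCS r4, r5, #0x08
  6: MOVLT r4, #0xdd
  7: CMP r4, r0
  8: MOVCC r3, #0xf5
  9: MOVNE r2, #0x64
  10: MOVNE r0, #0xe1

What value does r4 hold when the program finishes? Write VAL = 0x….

[0] flags=1010 → (cmp)
[1] flags=1010 PL?F → skip
[2] flags=1010 LT?T → r1=0xcd
[3] flags=1001 → (cmp)
[4] flags=1001 EQ?F → skip
[5] flags=1001 CS?F → skip
[6] flags=1001 LT?F → skip
[7] flags=0000 → (cmp)
[8] flags=0000 CC?T → r3=0xf5
[9] flags=0000 NE?T → r2=0x64
[10] flags=0000 NE?T → r0=0xe1

VAL = 0x44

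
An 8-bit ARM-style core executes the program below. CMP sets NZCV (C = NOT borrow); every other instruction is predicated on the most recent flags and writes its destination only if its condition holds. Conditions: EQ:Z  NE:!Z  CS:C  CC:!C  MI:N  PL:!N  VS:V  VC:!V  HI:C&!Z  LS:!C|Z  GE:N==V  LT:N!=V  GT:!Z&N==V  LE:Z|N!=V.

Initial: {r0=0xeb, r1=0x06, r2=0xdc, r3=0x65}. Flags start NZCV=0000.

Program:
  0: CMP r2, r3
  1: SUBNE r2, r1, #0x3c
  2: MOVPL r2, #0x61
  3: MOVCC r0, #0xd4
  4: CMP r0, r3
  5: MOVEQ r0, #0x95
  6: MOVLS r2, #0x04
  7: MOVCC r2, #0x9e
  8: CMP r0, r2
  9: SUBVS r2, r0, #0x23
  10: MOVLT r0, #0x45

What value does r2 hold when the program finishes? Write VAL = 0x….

VAL = 0x61

[0] flags=0011 → (cmp)
[1] flags=0011 NE?T → r2=0xca
[2] flags=0011 PL?T → r2=0x61
[3] flags=0011 CC?F → skip
[4] flags=1010 → (cmp)
[5] flags=1010 EQ?F → skip
[6] flags=1010 LS?F → skip
[7] flags=1010 CC?F → skip
[8] flags=1010 → (cmp)
[9] flags=1010 VS?F → skip
[10] flags=1010 LT?T → r0=0x45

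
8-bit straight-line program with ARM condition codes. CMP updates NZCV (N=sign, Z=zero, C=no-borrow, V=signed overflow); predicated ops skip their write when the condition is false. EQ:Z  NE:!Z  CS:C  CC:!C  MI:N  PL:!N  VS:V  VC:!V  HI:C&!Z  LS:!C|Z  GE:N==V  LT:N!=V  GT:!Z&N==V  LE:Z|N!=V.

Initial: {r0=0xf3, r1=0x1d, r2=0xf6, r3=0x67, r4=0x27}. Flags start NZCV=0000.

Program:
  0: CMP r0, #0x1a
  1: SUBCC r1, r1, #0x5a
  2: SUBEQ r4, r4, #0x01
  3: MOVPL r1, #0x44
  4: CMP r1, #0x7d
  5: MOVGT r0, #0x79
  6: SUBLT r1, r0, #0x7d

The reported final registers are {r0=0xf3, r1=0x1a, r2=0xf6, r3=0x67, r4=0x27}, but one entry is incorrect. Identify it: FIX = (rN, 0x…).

0: ✓ CMP  NZCV=1010
1: · SUBCC
2: · SUBEQ
3: · MOVPL
4: ✓ CMP  NZCV=1000
5: · MOVGT
6: ✓ SUBLT  r1←0x76

FIX = (r1, 0x76)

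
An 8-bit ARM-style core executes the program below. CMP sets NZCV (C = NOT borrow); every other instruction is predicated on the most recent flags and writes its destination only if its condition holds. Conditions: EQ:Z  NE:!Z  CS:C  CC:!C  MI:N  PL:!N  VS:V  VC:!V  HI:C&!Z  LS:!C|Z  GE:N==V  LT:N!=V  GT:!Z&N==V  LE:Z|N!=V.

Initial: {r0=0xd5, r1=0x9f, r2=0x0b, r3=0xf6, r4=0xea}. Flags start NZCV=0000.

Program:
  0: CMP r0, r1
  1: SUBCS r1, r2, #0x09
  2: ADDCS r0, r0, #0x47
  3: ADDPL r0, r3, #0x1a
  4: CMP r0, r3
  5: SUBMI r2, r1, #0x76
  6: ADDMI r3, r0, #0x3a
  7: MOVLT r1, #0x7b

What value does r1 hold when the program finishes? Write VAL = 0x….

[0] flags=0010 → (cmp)
[1] flags=0010 CS?T → r1=0x02
[2] flags=0010 CS?T → r0=0x1c
[3] flags=0010 PL?T → r0=0x10
[4] flags=0000 → (cmp)
[5] flags=0000 MI?F → skip
[6] flags=0000 MI?F → skip
[7] flags=0000 LT?F → skip

VAL = 0x02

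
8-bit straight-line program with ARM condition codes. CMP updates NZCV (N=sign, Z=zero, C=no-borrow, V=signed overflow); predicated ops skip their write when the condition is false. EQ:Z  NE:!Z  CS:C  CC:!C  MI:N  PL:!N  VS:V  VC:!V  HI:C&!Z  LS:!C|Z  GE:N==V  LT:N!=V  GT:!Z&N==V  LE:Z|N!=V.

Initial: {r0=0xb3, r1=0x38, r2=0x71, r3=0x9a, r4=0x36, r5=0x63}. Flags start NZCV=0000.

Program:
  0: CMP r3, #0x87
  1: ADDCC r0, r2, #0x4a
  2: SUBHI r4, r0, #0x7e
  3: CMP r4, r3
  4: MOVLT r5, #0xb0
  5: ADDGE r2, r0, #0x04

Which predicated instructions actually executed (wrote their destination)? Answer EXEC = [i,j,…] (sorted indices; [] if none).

[0] flags=0010 → (cmp)
[1] flags=0010 CC?F → skip
[2] flags=0010 HI?T → r4=0x35
[3] flags=1001 → (cmp)
[4] flags=1001 LT?F → skip
[5] flags=1001 GE?T → r2=0xb7

EXEC = [2,5]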